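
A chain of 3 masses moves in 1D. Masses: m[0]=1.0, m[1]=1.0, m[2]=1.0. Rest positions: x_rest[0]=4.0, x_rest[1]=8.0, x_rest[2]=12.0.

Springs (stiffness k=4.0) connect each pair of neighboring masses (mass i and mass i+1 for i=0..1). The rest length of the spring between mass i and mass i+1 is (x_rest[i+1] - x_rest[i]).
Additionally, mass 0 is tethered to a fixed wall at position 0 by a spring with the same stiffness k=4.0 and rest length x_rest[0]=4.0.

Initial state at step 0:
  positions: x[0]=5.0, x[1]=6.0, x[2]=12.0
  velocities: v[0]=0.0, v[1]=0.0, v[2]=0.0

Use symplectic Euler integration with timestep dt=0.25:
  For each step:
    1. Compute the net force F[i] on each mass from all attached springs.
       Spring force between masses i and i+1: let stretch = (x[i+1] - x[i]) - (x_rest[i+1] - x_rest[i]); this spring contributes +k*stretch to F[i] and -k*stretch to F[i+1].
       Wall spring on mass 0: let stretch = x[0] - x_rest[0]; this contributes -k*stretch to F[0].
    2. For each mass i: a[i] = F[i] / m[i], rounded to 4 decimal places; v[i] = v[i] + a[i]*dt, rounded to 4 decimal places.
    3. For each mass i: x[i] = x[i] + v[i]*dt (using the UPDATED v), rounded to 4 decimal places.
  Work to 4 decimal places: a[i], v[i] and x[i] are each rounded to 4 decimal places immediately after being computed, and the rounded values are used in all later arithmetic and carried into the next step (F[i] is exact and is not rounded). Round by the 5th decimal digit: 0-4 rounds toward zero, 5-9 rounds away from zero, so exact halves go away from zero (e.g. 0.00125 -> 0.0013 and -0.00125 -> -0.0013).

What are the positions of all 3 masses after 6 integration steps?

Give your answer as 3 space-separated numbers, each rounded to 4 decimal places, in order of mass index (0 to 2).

Step 0: x=[5.0000 6.0000 12.0000] v=[0.0000 0.0000 0.0000]
Step 1: x=[4.0000 7.2500 11.5000] v=[-4.0000 5.0000 -2.0000]
Step 2: x=[2.8125 8.7500 10.9375] v=[-4.7500 6.0000 -2.2500]
Step 3: x=[2.4063 9.3125 10.8281] v=[-1.6250 2.2500 -0.4375]
Step 4: x=[3.1250 8.5274 11.3398] v=[2.8749 -3.1406 2.0469]
Step 5: x=[4.4131 7.0948 12.1484] v=[5.1523 -5.7306 3.2345]
Step 6: x=[5.2683 6.2551 12.6936] v=[3.4209 -3.3587 2.1809]

Answer: 5.2683 6.2551 12.6936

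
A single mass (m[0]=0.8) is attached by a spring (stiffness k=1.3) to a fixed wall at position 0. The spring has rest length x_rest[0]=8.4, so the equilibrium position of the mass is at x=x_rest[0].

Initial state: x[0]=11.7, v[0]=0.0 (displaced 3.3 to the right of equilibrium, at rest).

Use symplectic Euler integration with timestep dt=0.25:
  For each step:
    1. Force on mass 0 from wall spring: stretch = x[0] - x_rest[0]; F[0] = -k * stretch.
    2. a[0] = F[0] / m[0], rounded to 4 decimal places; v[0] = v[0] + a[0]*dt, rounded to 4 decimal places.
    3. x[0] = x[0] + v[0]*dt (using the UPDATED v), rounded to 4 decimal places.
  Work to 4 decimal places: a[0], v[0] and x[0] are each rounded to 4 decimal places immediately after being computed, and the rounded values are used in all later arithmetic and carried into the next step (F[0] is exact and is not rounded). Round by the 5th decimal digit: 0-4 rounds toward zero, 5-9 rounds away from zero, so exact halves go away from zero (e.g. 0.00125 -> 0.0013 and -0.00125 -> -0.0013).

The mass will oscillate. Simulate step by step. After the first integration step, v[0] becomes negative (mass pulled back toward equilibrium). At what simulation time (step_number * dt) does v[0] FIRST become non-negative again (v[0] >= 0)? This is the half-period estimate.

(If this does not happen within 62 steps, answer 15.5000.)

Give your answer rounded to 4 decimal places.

Step 0: x=[11.7000] v=[0.0000]
Step 1: x=[11.3649] v=[-1.3406]
Step 2: x=[10.7286] v=[-2.5451]
Step 3: x=[9.8558] v=[-3.4911]
Step 4: x=[8.8352] v=[-4.0825]
Step 5: x=[7.7704] v=[-4.2593]
Step 6: x=[6.7695] v=[-4.0035]
Step 7: x=[5.9342] v=[-3.3411]
Step 8: x=[5.3494] v=[-2.3394]
Step 9: x=[5.0744] v=[-1.1001]
Step 10: x=[5.1371] v=[0.2509]
First v>=0 after going negative at step 10, time=2.5000

Answer: 2.5000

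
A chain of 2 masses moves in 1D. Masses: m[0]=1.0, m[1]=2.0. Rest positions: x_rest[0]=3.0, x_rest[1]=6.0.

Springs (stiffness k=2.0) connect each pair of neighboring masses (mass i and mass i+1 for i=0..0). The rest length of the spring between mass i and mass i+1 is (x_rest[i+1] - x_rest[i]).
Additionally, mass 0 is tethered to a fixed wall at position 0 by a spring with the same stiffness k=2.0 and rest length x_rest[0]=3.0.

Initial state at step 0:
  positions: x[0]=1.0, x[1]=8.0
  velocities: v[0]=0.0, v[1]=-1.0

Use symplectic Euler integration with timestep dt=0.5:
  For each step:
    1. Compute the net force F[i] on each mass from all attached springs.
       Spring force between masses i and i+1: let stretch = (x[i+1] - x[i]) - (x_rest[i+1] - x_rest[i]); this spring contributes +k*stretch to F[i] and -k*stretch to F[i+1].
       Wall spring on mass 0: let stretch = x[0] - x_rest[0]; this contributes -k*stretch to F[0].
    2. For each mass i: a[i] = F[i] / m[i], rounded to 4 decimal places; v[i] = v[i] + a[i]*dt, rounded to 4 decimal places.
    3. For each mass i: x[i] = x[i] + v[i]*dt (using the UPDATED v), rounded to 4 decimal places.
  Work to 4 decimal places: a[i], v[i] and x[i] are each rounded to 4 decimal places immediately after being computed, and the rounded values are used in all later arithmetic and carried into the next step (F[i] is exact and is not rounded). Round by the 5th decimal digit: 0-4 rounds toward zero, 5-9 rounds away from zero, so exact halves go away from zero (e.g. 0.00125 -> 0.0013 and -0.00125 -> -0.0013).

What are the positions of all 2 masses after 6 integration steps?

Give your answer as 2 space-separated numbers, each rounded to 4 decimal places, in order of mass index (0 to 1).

Step 0: x=[1.0000 8.0000] v=[0.0000 -1.0000]
Step 1: x=[4.0000 6.5000] v=[6.0000 -3.0000]
Step 2: x=[6.2500 5.1250] v=[4.5000 -2.7500]
Step 3: x=[4.8125 4.7813] v=[-2.8750 -0.6875]
Step 4: x=[0.9532 5.1954] v=[-7.7187 0.8281]
Step 5: x=[-1.2617 5.2989] v=[-4.4297 0.2070]
Step 6: x=[0.4346 4.5123] v=[3.3926 -1.5733]

Answer: 0.4346 4.5123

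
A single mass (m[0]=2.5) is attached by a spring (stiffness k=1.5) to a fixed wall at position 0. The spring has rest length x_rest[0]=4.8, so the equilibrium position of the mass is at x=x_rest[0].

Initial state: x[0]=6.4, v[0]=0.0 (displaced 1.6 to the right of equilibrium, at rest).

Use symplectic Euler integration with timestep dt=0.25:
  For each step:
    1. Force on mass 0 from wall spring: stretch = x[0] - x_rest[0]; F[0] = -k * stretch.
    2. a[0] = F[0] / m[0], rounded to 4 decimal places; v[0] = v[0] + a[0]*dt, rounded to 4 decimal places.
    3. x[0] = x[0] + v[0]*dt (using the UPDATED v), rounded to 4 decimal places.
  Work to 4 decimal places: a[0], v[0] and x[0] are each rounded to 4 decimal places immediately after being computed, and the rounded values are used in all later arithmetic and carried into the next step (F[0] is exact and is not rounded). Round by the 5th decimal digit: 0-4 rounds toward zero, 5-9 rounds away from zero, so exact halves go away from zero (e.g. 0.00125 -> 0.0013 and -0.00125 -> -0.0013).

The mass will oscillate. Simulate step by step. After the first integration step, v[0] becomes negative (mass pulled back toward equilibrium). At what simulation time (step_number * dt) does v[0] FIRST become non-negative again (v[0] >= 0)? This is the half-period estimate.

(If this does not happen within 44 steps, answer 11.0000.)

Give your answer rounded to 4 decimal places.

Answer: 4.2500

Derivation:
Step 0: x=[6.4000] v=[0.0000]
Step 1: x=[6.3400] v=[-0.2400]
Step 2: x=[6.2223] v=[-0.4710]
Step 3: x=[6.0512] v=[-0.6844]
Step 4: x=[5.8332] v=[-0.8721]
Step 5: x=[5.5764] v=[-1.0271]
Step 6: x=[5.2905] v=[-1.1436]
Step 7: x=[4.9862] v=[-1.2172]
Step 8: x=[4.6749] v=[-1.2451]
Step 9: x=[4.3683] v=[-1.2263]
Step 10: x=[4.0779] v=[-1.1616]
Step 11: x=[3.8146] v=[-1.0533]
Step 12: x=[3.5882] v=[-0.9055]
Step 13: x=[3.4073] v=[-0.7237]
Step 14: x=[3.2786] v=[-0.5148]
Step 15: x=[3.2070] v=[-0.2866]
Step 16: x=[3.1951] v=[-0.0477]
Step 17: x=[3.2434] v=[0.1930]
First v>=0 after going negative at step 17, time=4.2500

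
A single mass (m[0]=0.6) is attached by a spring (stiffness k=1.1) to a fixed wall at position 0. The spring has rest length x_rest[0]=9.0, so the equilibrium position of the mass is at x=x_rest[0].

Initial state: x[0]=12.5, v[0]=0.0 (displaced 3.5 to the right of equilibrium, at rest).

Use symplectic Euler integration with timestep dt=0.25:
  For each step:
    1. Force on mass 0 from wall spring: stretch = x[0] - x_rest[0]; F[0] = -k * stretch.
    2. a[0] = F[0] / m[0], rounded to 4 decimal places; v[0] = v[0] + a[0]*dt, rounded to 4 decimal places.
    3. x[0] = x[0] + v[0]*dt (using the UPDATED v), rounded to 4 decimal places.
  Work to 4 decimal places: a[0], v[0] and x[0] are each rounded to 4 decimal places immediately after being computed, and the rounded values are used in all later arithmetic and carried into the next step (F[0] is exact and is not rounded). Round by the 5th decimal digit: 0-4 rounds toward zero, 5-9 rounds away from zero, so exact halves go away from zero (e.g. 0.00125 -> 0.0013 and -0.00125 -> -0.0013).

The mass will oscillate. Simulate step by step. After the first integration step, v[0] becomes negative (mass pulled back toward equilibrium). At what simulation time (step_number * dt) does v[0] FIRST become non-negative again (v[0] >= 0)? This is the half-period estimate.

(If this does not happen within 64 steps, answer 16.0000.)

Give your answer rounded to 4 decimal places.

Step 0: x=[12.5000] v=[0.0000]
Step 1: x=[12.0990] v=[-1.6042]
Step 2: x=[11.3429] v=[-3.0246]
Step 3: x=[10.3183] v=[-4.0984]
Step 4: x=[9.1427] v=[-4.7026]
Step 5: x=[7.9507] v=[-4.7680]
Step 6: x=[6.8789] v=[-4.2871]
Step 7: x=[6.0502] v=[-3.3149]
Step 8: x=[5.5595] v=[-1.9629]
Step 9: x=[5.4630] v=[-0.3860]
Step 10: x=[5.7718] v=[1.2351]
First v>=0 after going negative at step 10, time=2.5000

Answer: 2.5000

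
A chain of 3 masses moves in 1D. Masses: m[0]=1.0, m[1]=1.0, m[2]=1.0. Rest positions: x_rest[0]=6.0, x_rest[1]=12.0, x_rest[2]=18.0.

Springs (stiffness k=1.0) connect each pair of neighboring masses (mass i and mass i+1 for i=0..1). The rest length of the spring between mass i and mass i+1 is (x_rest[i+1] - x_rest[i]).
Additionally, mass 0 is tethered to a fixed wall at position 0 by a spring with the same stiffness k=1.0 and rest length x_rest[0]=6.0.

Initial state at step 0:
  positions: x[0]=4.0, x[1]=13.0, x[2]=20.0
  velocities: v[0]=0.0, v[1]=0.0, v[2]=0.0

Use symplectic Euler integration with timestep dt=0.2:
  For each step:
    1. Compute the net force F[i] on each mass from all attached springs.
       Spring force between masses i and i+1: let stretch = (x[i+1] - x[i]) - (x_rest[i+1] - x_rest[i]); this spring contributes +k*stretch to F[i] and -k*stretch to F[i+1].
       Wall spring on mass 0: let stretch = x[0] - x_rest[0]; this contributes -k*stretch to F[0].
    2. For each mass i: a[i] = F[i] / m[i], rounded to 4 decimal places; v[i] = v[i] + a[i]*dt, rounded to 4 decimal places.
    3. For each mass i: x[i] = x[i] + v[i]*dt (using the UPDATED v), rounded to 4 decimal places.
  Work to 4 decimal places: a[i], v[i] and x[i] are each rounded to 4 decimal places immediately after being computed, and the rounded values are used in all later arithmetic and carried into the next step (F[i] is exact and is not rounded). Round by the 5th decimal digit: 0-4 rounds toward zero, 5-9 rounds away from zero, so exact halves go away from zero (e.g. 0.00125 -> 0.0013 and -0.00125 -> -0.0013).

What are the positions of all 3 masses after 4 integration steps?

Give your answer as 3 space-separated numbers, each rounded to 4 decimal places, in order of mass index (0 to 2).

Answer: 5.7260 12.3792 19.5800

Derivation:
Step 0: x=[4.0000 13.0000 20.0000] v=[0.0000 0.0000 0.0000]
Step 1: x=[4.2000 12.9200 19.9600] v=[1.0000 -0.4000 -0.2000]
Step 2: x=[4.5808 12.7728 19.8784] v=[1.9040 -0.7360 -0.4080]
Step 3: x=[5.1060 12.5821 19.7526] v=[2.6262 -0.9533 -0.6291]
Step 4: x=[5.7260 12.3792 19.5800] v=[3.1002 -1.0144 -0.8632]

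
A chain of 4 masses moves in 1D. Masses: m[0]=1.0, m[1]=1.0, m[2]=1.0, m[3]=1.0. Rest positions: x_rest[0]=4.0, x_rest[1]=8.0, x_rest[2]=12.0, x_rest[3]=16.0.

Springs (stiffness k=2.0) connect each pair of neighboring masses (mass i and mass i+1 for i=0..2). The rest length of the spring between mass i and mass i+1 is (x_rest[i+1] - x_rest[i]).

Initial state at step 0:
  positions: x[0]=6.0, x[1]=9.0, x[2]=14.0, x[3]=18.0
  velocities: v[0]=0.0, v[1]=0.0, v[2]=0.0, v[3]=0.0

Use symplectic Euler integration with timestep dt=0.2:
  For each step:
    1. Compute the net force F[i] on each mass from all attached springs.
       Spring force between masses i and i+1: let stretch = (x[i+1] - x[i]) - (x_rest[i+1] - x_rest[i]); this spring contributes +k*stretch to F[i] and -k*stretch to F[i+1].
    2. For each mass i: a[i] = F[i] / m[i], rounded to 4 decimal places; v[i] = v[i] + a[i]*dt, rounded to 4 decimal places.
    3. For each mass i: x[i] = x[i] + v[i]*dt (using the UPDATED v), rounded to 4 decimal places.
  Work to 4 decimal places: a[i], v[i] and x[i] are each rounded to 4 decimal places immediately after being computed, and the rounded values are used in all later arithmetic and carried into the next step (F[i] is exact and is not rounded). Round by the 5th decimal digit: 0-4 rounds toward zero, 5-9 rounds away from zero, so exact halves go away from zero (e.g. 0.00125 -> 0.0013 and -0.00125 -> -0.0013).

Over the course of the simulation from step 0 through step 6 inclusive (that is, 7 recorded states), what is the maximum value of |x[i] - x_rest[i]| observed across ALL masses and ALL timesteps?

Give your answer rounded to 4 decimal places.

Answer: 2.3820

Derivation:
Step 0: x=[6.0000 9.0000 14.0000 18.0000] v=[0.0000 0.0000 0.0000 0.0000]
Step 1: x=[5.9200 9.1600 13.9200 18.0000] v=[-0.4000 0.8000 -0.4000 0.0000]
Step 2: x=[5.7792 9.4416 13.7856 17.9936] v=[-0.7040 1.4080 -0.6720 -0.0320]
Step 3: x=[5.6114 9.7777 13.6403 17.9706] v=[-0.8390 1.6806 -0.7264 -0.1152]
Step 4: x=[5.4569 10.0895 13.5324 17.9211] v=[-0.7725 1.5591 -0.5393 -0.2473]
Step 5: x=[5.3530 10.3061 13.5002 17.8405] v=[-0.5195 1.0832 -0.1610 -0.4028]
Step 6: x=[5.3253 10.3820 13.5597 17.7327] v=[-0.1383 0.3796 0.2975 -0.5389]
Max displacement = 2.3820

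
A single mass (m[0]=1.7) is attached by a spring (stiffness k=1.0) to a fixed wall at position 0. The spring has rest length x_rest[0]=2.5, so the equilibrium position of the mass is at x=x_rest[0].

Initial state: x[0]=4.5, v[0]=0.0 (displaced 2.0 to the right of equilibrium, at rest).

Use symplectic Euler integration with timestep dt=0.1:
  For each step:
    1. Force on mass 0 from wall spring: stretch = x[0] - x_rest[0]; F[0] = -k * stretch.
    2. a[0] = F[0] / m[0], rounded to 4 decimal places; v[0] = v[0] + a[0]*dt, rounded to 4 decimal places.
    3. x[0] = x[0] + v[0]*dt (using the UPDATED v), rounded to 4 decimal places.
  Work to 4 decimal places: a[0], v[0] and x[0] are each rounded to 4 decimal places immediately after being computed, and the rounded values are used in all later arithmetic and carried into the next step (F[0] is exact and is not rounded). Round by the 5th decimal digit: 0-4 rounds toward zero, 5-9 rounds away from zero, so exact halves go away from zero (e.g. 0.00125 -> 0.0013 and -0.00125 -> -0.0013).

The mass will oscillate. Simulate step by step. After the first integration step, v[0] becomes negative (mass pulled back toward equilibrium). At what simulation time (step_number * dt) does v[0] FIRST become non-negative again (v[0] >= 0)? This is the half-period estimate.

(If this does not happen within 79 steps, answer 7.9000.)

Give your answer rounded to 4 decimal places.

Answer: 4.1000

Derivation:
Step 0: x=[4.5000] v=[0.0000]
Step 1: x=[4.4882] v=[-0.1177]
Step 2: x=[4.4647] v=[-0.2347]
Step 3: x=[4.4297] v=[-0.3503]
Step 4: x=[4.3833] v=[-0.4638]
Step 5: x=[4.3258] v=[-0.5746]
Step 6: x=[4.2576] v=[-0.6820]
Step 7: x=[4.1791] v=[-0.7854]
Step 8: x=[4.0907] v=[-0.8842]
Step 9: x=[3.9929] v=[-0.9778]
Step 10: x=[3.8863] v=[-1.0656]
Step 11: x=[3.7716] v=[-1.1472]
Step 12: x=[3.6494] v=[-1.2220]
Step 13: x=[3.5204] v=[-1.2896]
Step 14: x=[3.3854] v=[-1.3496]
Step 15: x=[3.2452] v=[-1.4017]
Step 16: x=[3.1007] v=[-1.4455]
Step 17: x=[2.9526] v=[-1.4808]
Step 18: x=[2.8019] v=[-1.5074]
Step 19: x=[2.6494] v=[-1.5252]
Step 20: x=[2.4960] v=[-1.5340]
Step 21: x=[2.3426] v=[-1.5338]
Step 22: x=[2.1902] v=[-1.5245]
Step 23: x=[2.0396] v=[-1.5063]
Step 24: x=[1.8917] v=[-1.4792]
Step 25: x=[1.7474] v=[-1.4434]
Step 26: x=[1.6075] v=[-1.3991]
Step 27: x=[1.4728] v=[-1.3466]
Step 28: x=[1.3442] v=[-1.2862]
Step 29: x=[1.2224] v=[-1.2182]
Step 30: x=[1.1081] v=[-1.1431]
Step 31: x=[1.0020] v=[-1.0612]
Step 32: x=[0.9047] v=[-0.9731]
Step 33: x=[0.8168] v=[-0.8793]
Step 34: x=[0.7388] v=[-0.7803]
Step 35: x=[0.6711] v=[-0.6767]
Step 36: x=[0.6142] v=[-0.5691]
Step 37: x=[0.5684] v=[-0.4582]
Step 38: x=[0.5339] v=[-0.3446]
Step 39: x=[0.5110] v=[-0.2290]
Step 40: x=[0.4998] v=[-0.1120]
Step 41: x=[0.5004] v=[0.0057]
First v>=0 after going negative at step 41, time=4.1000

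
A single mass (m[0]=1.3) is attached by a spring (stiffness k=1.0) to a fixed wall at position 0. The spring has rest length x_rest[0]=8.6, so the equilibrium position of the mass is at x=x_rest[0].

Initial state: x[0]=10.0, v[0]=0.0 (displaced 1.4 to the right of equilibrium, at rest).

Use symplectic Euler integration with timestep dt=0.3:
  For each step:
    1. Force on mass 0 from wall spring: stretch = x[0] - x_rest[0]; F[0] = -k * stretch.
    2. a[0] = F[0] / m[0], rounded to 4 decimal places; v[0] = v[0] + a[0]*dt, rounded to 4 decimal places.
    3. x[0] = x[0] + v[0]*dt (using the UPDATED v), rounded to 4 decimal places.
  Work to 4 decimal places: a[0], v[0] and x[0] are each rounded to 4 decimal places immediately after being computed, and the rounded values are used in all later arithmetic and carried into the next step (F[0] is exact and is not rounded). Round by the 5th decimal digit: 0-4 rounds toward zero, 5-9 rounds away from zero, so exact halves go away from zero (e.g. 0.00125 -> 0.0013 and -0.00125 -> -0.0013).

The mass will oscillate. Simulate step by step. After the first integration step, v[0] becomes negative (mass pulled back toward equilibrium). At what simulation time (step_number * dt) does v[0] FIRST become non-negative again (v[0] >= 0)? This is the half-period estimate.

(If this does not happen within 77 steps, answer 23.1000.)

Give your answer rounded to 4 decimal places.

Answer: 3.6000

Derivation:
Step 0: x=[10.0000] v=[0.0000]
Step 1: x=[9.9031] v=[-0.3231]
Step 2: x=[9.7160] v=[-0.6238]
Step 3: x=[9.4516] v=[-0.8814]
Step 4: x=[9.1282] v=[-1.0779]
Step 5: x=[8.7683] v=[-1.1998]
Step 6: x=[8.3967] v=[-1.2387]
Step 7: x=[8.0392] v=[-1.1918]
Step 8: x=[7.7205] v=[-1.0624]
Step 9: x=[7.4627] v=[-0.8595]
Step 10: x=[7.2836] v=[-0.5971]
Step 11: x=[7.1956] v=[-0.2933]
Step 12: x=[7.2048] v=[0.0308]
First v>=0 after going negative at step 12, time=3.6000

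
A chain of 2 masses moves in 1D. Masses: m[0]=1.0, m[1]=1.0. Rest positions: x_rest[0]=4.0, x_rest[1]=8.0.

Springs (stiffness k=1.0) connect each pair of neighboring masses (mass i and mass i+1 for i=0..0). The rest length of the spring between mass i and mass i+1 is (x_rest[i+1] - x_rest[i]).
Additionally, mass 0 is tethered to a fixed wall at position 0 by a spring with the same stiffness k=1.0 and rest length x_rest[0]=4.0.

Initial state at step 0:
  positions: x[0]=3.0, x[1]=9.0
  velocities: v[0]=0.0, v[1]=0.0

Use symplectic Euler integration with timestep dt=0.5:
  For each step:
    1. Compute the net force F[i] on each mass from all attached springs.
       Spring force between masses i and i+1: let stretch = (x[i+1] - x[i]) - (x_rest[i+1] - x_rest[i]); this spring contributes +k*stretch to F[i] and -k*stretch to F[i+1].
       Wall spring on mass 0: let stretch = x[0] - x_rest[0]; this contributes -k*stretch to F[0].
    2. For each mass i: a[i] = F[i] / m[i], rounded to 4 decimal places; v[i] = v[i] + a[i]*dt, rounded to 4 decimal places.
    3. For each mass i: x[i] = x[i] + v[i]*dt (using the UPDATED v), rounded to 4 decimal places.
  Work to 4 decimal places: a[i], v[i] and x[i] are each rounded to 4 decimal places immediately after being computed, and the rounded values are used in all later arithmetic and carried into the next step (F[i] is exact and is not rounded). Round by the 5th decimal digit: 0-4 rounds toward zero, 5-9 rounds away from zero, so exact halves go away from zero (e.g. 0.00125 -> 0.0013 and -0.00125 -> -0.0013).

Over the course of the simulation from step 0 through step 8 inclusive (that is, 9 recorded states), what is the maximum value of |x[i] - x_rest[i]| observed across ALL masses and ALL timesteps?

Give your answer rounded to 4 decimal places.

Answer: 1.3980

Derivation:
Step 0: x=[3.0000 9.0000] v=[0.0000 0.0000]
Step 1: x=[3.7500 8.5000] v=[1.5000 -1.0000]
Step 2: x=[4.7500 7.8125] v=[2.0000 -1.3750]
Step 3: x=[5.3282 7.3594] v=[1.1563 -0.9063]
Step 4: x=[5.0821 7.3985] v=[-0.4922 0.0781]
Step 5: x=[4.1446 7.8585] v=[-1.8751 0.9199]
Step 6: x=[3.0994 8.3900] v=[-2.0905 1.0630]
Step 7: x=[2.6020 8.5989] v=[-0.9949 0.4177]
Step 8: x=[2.9533 8.3085] v=[0.7026 -0.5808]
Max displacement = 1.3980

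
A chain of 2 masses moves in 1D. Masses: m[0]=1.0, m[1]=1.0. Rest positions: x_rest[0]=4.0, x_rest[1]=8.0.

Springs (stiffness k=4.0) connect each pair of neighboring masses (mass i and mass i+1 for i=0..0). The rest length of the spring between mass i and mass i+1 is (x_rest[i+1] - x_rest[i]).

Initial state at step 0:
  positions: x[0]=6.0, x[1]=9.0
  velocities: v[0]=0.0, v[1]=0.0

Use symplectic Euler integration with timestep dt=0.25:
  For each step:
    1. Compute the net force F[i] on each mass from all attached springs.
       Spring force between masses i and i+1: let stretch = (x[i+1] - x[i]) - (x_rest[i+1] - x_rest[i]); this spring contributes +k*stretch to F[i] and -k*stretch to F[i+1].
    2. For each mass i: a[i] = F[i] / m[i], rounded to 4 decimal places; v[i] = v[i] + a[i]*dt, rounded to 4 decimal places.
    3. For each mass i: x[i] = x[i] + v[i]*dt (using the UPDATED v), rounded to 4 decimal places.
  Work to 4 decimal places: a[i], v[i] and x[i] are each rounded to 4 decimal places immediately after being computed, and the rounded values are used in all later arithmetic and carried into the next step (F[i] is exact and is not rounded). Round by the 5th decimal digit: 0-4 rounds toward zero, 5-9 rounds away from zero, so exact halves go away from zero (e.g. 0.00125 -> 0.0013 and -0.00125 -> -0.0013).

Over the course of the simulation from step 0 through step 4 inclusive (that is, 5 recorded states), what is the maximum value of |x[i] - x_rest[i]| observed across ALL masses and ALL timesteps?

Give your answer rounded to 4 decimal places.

Step 0: x=[6.0000 9.0000] v=[0.0000 0.0000]
Step 1: x=[5.7500 9.2500] v=[-1.0000 1.0000]
Step 2: x=[5.3750 9.6250] v=[-1.5000 1.5000]
Step 3: x=[5.0625 9.9375] v=[-1.2500 1.2500]
Step 4: x=[4.9688 10.0313] v=[-0.3750 0.3750]
Max displacement = 2.0313

Answer: 2.0313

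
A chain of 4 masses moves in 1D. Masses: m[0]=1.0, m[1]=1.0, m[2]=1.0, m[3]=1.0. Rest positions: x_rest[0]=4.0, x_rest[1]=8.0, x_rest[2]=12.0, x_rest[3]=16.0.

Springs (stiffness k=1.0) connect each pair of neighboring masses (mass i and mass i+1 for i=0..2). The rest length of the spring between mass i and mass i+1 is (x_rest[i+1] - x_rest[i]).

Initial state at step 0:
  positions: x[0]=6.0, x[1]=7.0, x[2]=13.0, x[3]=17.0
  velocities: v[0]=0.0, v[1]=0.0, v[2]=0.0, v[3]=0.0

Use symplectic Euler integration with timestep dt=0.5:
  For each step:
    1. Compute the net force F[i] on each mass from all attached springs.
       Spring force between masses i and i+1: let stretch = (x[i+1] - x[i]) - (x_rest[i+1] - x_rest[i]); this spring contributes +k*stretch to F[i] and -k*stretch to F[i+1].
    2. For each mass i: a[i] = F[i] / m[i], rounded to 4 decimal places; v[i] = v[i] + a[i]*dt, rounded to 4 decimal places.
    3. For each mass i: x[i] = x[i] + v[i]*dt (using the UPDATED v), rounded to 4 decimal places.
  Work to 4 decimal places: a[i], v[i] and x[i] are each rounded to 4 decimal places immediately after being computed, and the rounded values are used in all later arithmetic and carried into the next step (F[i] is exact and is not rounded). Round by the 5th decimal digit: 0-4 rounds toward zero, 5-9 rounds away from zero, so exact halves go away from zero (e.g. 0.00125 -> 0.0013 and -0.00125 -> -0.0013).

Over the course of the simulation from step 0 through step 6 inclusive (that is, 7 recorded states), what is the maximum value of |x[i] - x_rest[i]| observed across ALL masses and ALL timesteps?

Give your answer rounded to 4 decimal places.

Answer: 2.5469

Derivation:
Step 0: x=[6.0000 7.0000 13.0000 17.0000] v=[0.0000 0.0000 0.0000 0.0000]
Step 1: x=[5.2500 8.2500 12.5000 17.0000] v=[-1.5000 2.5000 -1.0000 0.0000]
Step 2: x=[4.2500 9.8125 12.0625 16.8750] v=[-2.0000 3.1250 -0.8750 -0.2500]
Step 3: x=[3.6406 10.5469 12.2657 16.5469] v=[-1.2188 1.4688 0.4063 -0.6563]
Step 4: x=[3.7578 9.9844 13.1095 16.1485] v=[0.2344 -1.1250 1.6875 -0.7969]
Step 5: x=[4.4317 8.6465 13.9318 15.9903] v=[1.3477 -2.6758 1.6445 -0.3164]
Step 6: x=[5.1593 7.5762 13.9474 16.3175] v=[1.4551 -2.1406 0.0311 0.6544]
Max displacement = 2.5469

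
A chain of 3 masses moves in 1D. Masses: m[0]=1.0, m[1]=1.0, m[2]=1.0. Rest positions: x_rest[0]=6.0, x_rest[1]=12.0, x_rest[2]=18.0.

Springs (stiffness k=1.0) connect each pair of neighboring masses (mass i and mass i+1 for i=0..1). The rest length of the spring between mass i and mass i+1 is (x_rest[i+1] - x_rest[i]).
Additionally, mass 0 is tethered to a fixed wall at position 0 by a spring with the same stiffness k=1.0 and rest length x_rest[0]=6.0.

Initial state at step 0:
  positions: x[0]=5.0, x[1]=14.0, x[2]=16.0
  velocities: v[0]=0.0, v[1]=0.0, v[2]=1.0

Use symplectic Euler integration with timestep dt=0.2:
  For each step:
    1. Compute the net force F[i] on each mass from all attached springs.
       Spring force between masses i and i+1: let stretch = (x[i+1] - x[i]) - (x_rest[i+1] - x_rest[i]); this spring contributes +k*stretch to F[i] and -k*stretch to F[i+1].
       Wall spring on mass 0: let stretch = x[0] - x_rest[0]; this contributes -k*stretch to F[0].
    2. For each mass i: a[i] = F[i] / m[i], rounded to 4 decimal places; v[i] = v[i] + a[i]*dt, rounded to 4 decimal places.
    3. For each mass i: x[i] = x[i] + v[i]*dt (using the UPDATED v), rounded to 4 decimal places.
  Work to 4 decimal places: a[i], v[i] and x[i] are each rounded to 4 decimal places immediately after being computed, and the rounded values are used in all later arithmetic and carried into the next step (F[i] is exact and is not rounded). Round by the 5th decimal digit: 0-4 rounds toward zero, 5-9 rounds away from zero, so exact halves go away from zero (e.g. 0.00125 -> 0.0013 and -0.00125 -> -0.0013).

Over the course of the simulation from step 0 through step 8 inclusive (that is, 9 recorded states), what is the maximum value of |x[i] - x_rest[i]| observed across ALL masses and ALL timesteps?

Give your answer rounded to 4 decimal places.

Step 0: x=[5.0000 14.0000 16.0000] v=[0.0000 0.0000 1.0000]
Step 1: x=[5.1600 13.7200 16.3600] v=[0.8000 -1.4000 1.8000]
Step 2: x=[5.4560 13.2032 16.8544] v=[1.4800 -2.5840 2.4720]
Step 3: x=[5.8436 12.5226 17.4428] v=[1.9382 -3.4032 2.9418]
Step 4: x=[6.2647 11.7716 18.0744] v=[2.1053 -3.7550 3.1578]
Step 5: x=[6.6554 11.0524 18.6938] v=[1.9537 -3.5958 3.0972]
Step 6: x=[6.9558 10.4630 19.2476] v=[1.5020 -2.9469 2.7689]
Step 7: x=[7.1183 10.0847 19.6900] v=[0.8123 -1.8914 2.2120]
Step 8: x=[7.1147 9.9720 19.9882] v=[-0.0181 -0.5636 1.4909]
Max displacement = 2.0280

Answer: 2.0280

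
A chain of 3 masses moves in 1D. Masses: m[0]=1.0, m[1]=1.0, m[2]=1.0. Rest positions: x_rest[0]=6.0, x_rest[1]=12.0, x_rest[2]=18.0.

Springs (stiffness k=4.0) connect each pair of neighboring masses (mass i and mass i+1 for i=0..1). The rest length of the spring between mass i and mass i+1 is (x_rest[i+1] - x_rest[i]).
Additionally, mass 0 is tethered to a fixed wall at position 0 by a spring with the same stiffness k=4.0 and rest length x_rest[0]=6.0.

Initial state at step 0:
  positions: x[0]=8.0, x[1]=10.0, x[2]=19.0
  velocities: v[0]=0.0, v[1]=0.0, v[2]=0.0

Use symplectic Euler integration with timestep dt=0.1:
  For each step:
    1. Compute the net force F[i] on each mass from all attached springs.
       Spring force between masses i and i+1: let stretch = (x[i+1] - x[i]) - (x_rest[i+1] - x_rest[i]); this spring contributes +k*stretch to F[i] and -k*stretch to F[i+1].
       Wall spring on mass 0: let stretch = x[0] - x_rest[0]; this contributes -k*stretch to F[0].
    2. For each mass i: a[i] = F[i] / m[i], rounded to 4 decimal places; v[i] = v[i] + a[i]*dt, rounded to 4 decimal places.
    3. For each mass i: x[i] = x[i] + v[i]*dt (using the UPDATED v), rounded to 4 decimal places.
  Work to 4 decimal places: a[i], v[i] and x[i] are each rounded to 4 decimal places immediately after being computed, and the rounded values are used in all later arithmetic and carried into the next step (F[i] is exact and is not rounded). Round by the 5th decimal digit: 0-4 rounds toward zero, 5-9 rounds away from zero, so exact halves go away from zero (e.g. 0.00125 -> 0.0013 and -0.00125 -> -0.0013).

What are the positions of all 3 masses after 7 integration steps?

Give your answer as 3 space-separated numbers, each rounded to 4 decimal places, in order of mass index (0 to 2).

Answer: 4.3696 14.1134 17.2558

Derivation:
Step 0: x=[8.0000 10.0000 19.0000] v=[0.0000 0.0000 0.0000]
Step 1: x=[7.7600 10.2800 18.8800] v=[-2.4000 2.8000 -1.2000]
Step 2: x=[7.3104 10.8032 18.6560] v=[-4.4960 5.2320 -2.2400]
Step 3: x=[6.7081 11.5008 18.3579] v=[-6.0230 6.9760 -2.9811]
Step 4: x=[6.0292 12.2810 18.0255] v=[-6.7892 7.8018 -3.3239]
Step 5: x=[5.3592 13.0409 17.7033] v=[-6.7002 7.5989 -3.2217]
Step 6: x=[4.7821 13.6800 17.4346] v=[-5.7712 6.3912 -2.6867]
Step 7: x=[4.3696 14.1134 17.2558] v=[-4.1249 4.3339 -1.7885]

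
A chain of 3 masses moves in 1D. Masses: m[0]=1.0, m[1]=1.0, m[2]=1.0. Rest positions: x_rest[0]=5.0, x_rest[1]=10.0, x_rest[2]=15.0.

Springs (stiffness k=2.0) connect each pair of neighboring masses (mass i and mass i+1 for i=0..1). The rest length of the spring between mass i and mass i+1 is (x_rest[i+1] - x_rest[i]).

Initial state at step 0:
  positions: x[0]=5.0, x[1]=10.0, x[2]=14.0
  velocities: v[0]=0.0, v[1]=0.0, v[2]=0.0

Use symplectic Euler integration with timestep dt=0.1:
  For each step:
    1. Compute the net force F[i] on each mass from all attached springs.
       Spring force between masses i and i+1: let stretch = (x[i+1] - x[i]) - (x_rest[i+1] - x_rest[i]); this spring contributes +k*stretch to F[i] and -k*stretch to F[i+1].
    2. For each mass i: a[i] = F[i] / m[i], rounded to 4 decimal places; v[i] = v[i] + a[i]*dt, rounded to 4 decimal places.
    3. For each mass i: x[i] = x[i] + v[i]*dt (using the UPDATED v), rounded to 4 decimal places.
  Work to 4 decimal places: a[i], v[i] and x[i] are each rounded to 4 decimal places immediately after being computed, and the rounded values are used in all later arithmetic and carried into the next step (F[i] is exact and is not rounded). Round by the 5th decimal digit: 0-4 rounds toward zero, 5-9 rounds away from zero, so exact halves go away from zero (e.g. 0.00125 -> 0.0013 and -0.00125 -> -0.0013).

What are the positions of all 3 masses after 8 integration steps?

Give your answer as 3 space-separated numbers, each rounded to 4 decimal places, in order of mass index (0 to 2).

Step 0: x=[5.0000 10.0000 14.0000] v=[0.0000 0.0000 0.0000]
Step 1: x=[5.0000 9.9800 14.0200] v=[0.0000 -0.2000 0.2000]
Step 2: x=[4.9996 9.9412 14.0592] v=[-0.0040 -0.3880 0.3920]
Step 3: x=[4.9980 9.8859 14.1160] v=[-0.0157 -0.5527 0.5684]
Step 4: x=[4.9942 9.8175 14.1882] v=[-0.0381 -0.6843 0.7224]
Step 5: x=[4.9869 9.7400 14.2730] v=[-0.0734 -0.7748 0.8483]
Step 6: x=[4.9746 9.6581 14.3672] v=[-0.1228 -0.8188 0.9417]
Step 7: x=[4.9560 9.5767 14.4672] v=[-0.1861 -0.8137 0.9999]
Step 8: x=[4.9298 9.5007 14.5694] v=[-0.2620 -0.7597 1.0218]

Answer: 4.9298 9.5007 14.5694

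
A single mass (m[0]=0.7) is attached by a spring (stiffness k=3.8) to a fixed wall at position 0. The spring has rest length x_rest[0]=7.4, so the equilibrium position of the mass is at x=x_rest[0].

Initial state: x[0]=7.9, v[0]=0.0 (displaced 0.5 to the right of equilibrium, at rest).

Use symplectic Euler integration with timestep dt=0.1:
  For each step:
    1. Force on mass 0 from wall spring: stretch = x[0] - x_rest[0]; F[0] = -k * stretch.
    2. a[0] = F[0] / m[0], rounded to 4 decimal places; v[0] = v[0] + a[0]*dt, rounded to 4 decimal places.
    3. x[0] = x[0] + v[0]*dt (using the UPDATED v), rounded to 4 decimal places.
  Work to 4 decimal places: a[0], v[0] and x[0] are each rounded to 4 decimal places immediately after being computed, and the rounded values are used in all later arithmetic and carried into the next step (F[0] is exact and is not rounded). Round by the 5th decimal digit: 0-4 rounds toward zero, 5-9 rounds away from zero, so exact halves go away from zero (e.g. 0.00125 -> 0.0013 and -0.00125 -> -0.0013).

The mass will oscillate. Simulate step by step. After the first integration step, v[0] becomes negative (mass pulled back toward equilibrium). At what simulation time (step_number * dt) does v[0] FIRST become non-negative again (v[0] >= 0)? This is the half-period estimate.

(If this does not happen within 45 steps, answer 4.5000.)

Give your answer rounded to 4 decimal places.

Step 0: x=[7.9000] v=[0.0000]
Step 1: x=[7.8729] v=[-0.2714]
Step 2: x=[7.8201] v=[-0.5281]
Step 3: x=[7.7445] v=[-0.7562]
Step 4: x=[7.6502] v=[-0.9432]
Step 5: x=[7.5423] v=[-1.0790]
Step 6: x=[7.4267] v=[-1.1563]
Step 7: x=[7.3096] v=[-1.1708]
Step 8: x=[7.1974] v=[-1.1217]
Step 9: x=[7.0962] v=[-1.0117]
Step 10: x=[7.0115] v=[-0.8468]
Step 11: x=[6.9479] v=[-0.6359]
Step 12: x=[6.9089] v=[-0.3905]
Step 13: x=[6.8965] v=[-0.1239]
Step 14: x=[6.9114] v=[0.1494]
First v>=0 after going negative at step 14, time=1.4000

Answer: 1.4000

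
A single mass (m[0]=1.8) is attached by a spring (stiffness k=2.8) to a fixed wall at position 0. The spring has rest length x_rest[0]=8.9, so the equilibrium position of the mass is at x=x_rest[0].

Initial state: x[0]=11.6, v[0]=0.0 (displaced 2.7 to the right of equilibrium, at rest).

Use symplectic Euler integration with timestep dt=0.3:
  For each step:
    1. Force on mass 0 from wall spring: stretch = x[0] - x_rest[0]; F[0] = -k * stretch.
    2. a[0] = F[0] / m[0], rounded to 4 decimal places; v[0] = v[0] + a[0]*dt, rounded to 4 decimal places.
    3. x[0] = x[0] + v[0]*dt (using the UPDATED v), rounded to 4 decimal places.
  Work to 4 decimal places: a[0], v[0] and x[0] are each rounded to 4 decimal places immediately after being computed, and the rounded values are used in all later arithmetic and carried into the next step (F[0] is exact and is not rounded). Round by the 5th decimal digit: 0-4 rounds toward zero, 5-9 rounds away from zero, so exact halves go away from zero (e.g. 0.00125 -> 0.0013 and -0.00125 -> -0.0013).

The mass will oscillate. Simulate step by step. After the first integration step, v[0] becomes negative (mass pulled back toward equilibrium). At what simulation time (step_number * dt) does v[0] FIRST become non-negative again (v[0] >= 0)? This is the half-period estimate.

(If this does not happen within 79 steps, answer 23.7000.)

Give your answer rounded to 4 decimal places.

Answer: 2.7000

Derivation:
Step 0: x=[11.6000] v=[0.0000]
Step 1: x=[11.2220] v=[-1.2600]
Step 2: x=[10.5189] v=[-2.3436]
Step 3: x=[9.5892] v=[-3.0991]
Step 4: x=[8.5630] v=[-3.4207]
Step 5: x=[7.5840] v=[-3.2634]
Step 6: x=[6.7892] v=[-2.6493]
Step 7: x=[6.2899] v=[-1.6643]
Step 8: x=[6.1560] v=[-0.4462]
Step 9: x=[6.4063] v=[0.8343]
First v>=0 after going negative at step 9, time=2.7000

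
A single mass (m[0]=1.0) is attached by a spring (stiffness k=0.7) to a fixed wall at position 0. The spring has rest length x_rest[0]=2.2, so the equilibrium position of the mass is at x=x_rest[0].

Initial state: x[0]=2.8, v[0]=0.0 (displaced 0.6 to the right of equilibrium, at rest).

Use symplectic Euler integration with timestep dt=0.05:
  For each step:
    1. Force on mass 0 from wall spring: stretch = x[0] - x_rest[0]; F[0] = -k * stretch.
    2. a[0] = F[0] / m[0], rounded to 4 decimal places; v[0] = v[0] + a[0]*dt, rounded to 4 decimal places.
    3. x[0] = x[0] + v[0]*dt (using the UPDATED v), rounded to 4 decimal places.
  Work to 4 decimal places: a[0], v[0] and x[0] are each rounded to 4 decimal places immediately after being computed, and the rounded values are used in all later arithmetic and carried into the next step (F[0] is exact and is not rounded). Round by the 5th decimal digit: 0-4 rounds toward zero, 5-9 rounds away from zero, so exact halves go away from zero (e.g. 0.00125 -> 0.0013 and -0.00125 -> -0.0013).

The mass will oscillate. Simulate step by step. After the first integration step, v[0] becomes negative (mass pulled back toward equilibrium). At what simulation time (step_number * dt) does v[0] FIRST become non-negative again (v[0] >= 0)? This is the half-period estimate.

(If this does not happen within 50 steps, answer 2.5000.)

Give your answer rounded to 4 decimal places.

Step 0: x=[2.8000] v=[0.0000]
Step 1: x=[2.7990] v=[-0.0210]
Step 2: x=[2.7969] v=[-0.0420]
Step 3: x=[2.7938] v=[-0.0629]
Step 4: x=[2.7896] v=[-0.0837]
Step 5: x=[2.7844] v=[-0.1043]
Step 6: x=[2.7782] v=[-0.1248]
Step 7: x=[2.7710] v=[-0.1450]
Step 8: x=[2.7628] v=[-0.1650]
Step 9: x=[2.7536] v=[-0.1847]
Step 10: x=[2.7434] v=[-0.2041]
Step 11: x=[2.7322] v=[-0.2231]
Step 12: x=[2.7201] v=[-0.2417]
Step 13: x=[2.7071] v=[-0.2599]
Step 14: x=[2.6932] v=[-0.2777]
Step 15: x=[2.6785] v=[-0.2950]
Step 16: x=[2.6629] v=[-0.3118]
Step 17: x=[2.6465] v=[-0.3280]
Step 18: x=[2.6293] v=[-0.3436]
Step 19: x=[2.6114] v=[-0.3586]
Step 20: x=[2.5928] v=[-0.3730]
Step 21: x=[2.5735] v=[-0.3868]
Step 22: x=[2.5535] v=[-0.3999]
Step 23: x=[2.5329] v=[-0.4123]
Step 24: x=[2.5117] v=[-0.4240]
Step 25: x=[2.4900] v=[-0.4349]
Step 26: x=[2.4677] v=[-0.4451]
Step 27: x=[2.4450] v=[-0.4545]
Step 28: x=[2.4218] v=[-0.4631]
Step 29: x=[2.3983] v=[-0.4709]
Step 30: x=[2.3744] v=[-0.4778]
Step 31: x=[2.3502] v=[-0.4839]
Step 32: x=[2.3257] v=[-0.4892]
Step 33: x=[2.3010] v=[-0.4936]
Step 34: x=[2.2761] v=[-0.4971]
Step 35: x=[2.2511] v=[-0.4998]
Step 36: x=[2.2260] v=[-0.5016]
Step 37: x=[2.2009] v=[-0.5025]
Step 38: x=[2.1758] v=[-0.5025]
Step 39: x=[2.1507] v=[-0.5017]
Step 40: x=[2.1257] v=[-0.5000]
Step 41: x=[2.1008] v=[-0.4974]
Step 42: x=[2.0761] v=[-0.4939]
Step 43: x=[2.0516] v=[-0.4896]
Step 44: x=[2.0274] v=[-0.4844]
Step 45: x=[2.0035] v=[-0.4784]
Step 46: x=[1.9799] v=[-0.4715]
Step 47: x=[1.9567] v=[-0.4638]
Step 48: x=[1.9339] v=[-0.4553]
Step 49: x=[1.9116] v=[-0.4460]
Step 50: x=[1.8898] v=[-0.4359]
v[0] did not become non-negative within 50 steps; using fallback time=2.5000

Answer: 2.5000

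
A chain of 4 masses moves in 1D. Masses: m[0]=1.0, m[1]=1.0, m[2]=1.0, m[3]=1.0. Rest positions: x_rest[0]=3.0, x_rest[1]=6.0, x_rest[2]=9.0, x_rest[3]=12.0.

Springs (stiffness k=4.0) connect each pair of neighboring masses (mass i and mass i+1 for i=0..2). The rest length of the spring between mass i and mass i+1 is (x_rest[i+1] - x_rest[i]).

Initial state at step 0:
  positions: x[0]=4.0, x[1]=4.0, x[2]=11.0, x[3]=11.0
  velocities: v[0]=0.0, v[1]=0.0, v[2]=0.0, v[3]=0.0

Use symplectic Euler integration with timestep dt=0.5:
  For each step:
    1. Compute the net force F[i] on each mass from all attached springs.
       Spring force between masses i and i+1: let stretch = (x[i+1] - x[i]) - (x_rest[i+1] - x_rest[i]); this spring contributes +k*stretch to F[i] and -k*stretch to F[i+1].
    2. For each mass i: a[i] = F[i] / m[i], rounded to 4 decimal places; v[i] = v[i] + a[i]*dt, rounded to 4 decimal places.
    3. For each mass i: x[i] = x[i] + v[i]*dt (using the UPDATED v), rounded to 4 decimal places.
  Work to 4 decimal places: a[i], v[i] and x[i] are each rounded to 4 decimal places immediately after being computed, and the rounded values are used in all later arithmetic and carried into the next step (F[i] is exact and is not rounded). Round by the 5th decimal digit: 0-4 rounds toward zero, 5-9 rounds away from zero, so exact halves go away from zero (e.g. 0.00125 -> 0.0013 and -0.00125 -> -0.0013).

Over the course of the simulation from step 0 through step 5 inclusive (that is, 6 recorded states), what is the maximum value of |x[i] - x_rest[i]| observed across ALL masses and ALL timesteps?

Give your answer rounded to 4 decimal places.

Step 0: x=[4.0000 4.0000 11.0000 11.0000] v=[0.0000 0.0000 0.0000 0.0000]
Step 1: x=[1.0000 11.0000 4.0000 14.0000] v=[-6.0000 14.0000 -14.0000 6.0000]
Step 2: x=[5.0000 1.0000 14.0000 10.0000] v=[8.0000 -20.0000 20.0000 -8.0000]
Step 3: x=[2.0000 8.0000 7.0000 13.0000] v=[-6.0000 14.0000 -14.0000 6.0000]
Step 4: x=[2.0000 8.0000 7.0000 13.0000] v=[0.0000 0.0000 0.0000 0.0000]
Step 5: x=[5.0000 1.0000 14.0000 10.0000] v=[6.0000 -14.0000 14.0000 -6.0000]
Max displacement = 5.0000

Answer: 5.0000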